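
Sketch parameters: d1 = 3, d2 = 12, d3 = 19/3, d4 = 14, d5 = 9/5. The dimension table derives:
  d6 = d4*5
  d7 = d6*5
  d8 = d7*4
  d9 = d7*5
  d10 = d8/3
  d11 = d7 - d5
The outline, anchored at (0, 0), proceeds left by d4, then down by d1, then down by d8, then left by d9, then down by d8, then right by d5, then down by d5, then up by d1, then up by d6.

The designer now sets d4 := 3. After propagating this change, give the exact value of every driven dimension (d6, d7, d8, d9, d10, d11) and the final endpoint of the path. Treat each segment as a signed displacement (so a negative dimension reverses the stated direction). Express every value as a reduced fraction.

Apply edit: d4 := 3
  d6 = d4*5 = 15
  d7 = d6*5 = 75
  d8 = d7*4 = 300
  d9 = d7*5 = 375
  d10 = d8/3 = 100
  d11 = d7 - d5 = 366/5
Walk from origin (0, 0):
  seg 1: left by d4 = 3 → (-3, 0)
  seg 2: down by d1 = 3 → (-3, -3)
  seg 3: down by d8 = 300 → (-3, -303)
  seg 4: left by d9 = 375 → (-378, -303)
  seg 5: down by d8 = 300 → (-378, -603)
  seg 6: right by d5 = 9/5 → (-1881/5, -603)
  seg 7: down by d5 = 9/5 → (-1881/5, -3024/5)
  seg 8: up by d1 = 3 → (-1881/5, -3009/5)
  seg 9: up by d6 = 15 → (-1881/5, -2934/5)

d6 = 15
d7 = 75
d8 = 300
d9 = 375
d10 = 100
d11 = 366/5
endpoint = (-1881/5, -2934/5)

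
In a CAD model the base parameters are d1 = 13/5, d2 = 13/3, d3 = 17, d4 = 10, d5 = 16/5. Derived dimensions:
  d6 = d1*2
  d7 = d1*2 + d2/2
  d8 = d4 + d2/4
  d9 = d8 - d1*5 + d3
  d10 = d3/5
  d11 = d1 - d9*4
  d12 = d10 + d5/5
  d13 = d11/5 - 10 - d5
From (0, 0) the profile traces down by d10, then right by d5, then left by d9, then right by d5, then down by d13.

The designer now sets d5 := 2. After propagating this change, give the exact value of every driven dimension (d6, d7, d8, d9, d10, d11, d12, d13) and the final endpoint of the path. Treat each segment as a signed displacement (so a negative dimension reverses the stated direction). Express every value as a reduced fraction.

d6 = 26/5
d7 = 221/30
d8 = 133/12
d9 = 181/12
d10 = 17/5
d11 = -866/15
d12 = 19/5
d13 = -1766/75
endpoint = (-133/12, 1511/75)

Apply edit: d5 := 2
  d6 = d1*2 = 26/5
  d7 = d1*2 + d2/2 = 221/30
  d8 = d4 + d2/4 = 133/12
  d9 = d8 - d1*5 + d3 = 181/12
  d10 = d3/5 = 17/5
  d11 = d1 - d9*4 = -866/15
  d12 = d10 + d5/5 = 19/5
  d13 = d11/5 - 10 - d5 = -1766/75
Walk from origin (0, 0):
  seg 1: down by d10 = 17/5 → (0, -17/5)
  seg 2: right by d5 = 2 → (2, -17/5)
  seg 3: left by d9 = 181/12 → (-157/12, -17/5)
  seg 4: right by d5 = 2 → (-133/12, -17/5)
  seg 5: down by d13 = -1766/75 → (-133/12, 1511/75)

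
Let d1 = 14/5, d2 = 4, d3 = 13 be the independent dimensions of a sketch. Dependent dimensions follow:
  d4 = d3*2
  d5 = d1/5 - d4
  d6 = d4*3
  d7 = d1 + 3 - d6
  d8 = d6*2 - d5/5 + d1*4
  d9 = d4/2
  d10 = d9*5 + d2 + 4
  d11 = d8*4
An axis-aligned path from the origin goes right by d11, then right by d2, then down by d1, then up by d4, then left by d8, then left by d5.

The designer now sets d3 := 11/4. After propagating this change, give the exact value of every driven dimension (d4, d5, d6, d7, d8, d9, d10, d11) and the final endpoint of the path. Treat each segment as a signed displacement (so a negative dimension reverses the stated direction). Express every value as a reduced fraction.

Apply edit: d3 := 11/4
  d4 = d3*2 = 11/2
  d5 = d1/5 - d4 = -247/50
  d6 = d4*3 = 33/2
  d7 = d1 + 3 - d6 = -107/10
  d8 = d6*2 - d5/5 + d1*4 = 11297/250
  d9 = d4/2 = 11/4
  d10 = d9*5 + d2 + 4 = 87/4
  d11 = d8*4 = 22594/125
Walk from origin (0, 0):
  seg 1: right by d11 = 22594/125 → (22594/125, 0)
  seg 2: right by d2 = 4 → (23094/125, 0)
  seg 3: down by d1 = 14/5 → (23094/125, -14/5)
  seg 4: up by d4 = 11/2 → (23094/125, 27/10)
  seg 5: left by d8 = 11297/250 → (34891/250, 27/10)
  seg 6: left by d5 = -247/50 → (18063/125, 27/10)

d4 = 11/2
d5 = -247/50
d6 = 33/2
d7 = -107/10
d8 = 11297/250
d9 = 11/4
d10 = 87/4
d11 = 22594/125
endpoint = (18063/125, 27/10)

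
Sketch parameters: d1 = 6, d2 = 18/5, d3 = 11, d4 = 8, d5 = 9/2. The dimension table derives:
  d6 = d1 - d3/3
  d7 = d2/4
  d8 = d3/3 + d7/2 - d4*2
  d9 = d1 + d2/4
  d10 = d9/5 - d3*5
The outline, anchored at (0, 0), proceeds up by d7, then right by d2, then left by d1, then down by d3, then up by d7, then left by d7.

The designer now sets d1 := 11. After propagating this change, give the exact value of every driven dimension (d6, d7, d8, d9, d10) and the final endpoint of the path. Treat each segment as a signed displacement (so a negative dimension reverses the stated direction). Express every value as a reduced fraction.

Apply edit: d1 := 11
  d6 = d1 - d3/3 = 22/3
  d7 = d2/4 = 9/10
  d8 = d3/3 + d7/2 - d4*2 = -713/60
  d9 = d1 + d2/4 = 119/10
  d10 = d9/5 - d3*5 = -2631/50
Walk from origin (0, 0):
  seg 1: up by d7 = 9/10 → (0, 9/10)
  seg 2: right by d2 = 18/5 → (18/5, 9/10)
  seg 3: left by d1 = 11 → (-37/5, 9/10)
  seg 4: down by d3 = 11 → (-37/5, -101/10)
  seg 5: up by d7 = 9/10 → (-37/5, -46/5)
  seg 6: left by d7 = 9/10 → (-83/10, -46/5)

d6 = 22/3
d7 = 9/10
d8 = -713/60
d9 = 119/10
d10 = -2631/50
endpoint = (-83/10, -46/5)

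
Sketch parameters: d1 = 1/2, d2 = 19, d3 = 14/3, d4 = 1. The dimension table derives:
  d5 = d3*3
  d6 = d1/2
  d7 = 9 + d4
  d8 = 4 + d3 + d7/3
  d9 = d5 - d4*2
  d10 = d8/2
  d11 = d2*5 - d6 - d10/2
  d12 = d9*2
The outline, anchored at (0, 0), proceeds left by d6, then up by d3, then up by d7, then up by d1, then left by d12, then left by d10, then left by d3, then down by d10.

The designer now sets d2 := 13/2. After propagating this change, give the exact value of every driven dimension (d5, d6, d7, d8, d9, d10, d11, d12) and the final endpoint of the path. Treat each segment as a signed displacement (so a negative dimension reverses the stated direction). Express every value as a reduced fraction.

d5 = 14
d6 = 1/4
d7 = 10
d8 = 12
d9 = 12
d10 = 6
d11 = 117/4
d12 = 24
endpoint = (-419/12, 55/6)

Apply edit: d2 := 13/2
  d5 = d3*3 = 14
  d6 = d1/2 = 1/4
  d7 = 9 + d4 = 10
  d8 = 4 + d3 + d7/3 = 12
  d9 = d5 - d4*2 = 12
  d10 = d8/2 = 6
  d11 = d2*5 - d6 - d10/2 = 117/4
  d12 = d9*2 = 24
Walk from origin (0, 0):
  seg 1: left by d6 = 1/4 → (-1/4, 0)
  seg 2: up by d3 = 14/3 → (-1/4, 14/3)
  seg 3: up by d7 = 10 → (-1/4, 44/3)
  seg 4: up by d1 = 1/2 → (-1/4, 91/6)
  seg 5: left by d12 = 24 → (-97/4, 91/6)
  seg 6: left by d10 = 6 → (-121/4, 91/6)
  seg 7: left by d3 = 14/3 → (-419/12, 91/6)
  seg 8: down by d10 = 6 → (-419/12, 55/6)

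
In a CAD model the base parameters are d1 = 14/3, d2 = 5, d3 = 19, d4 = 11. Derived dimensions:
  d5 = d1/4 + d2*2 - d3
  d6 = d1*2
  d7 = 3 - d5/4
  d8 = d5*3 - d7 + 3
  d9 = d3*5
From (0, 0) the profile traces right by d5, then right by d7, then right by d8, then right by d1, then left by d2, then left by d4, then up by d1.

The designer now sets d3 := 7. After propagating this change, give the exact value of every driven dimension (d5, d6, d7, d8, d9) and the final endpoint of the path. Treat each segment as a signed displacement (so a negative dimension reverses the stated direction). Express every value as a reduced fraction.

d5 = 25/6
d6 = 28/3
d7 = 47/24
d8 = 325/24
d9 = 35
endpoint = (25/3, 14/3)

Apply edit: d3 := 7
  d5 = d1/4 + d2*2 - d3 = 25/6
  d6 = d1*2 = 28/3
  d7 = 3 - d5/4 = 47/24
  d8 = d5*3 - d7 + 3 = 325/24
  d9 = d3*5 = 35
Walk from origin (0, 0):
  seg 1: right by d5 = 25/6 → (25/6, 0)
  seg 2: right by d7 = 47/24 → (49/8, 0)
  seg 3: right by d8 = 325/24 → (59/3, 0)
  seg 4: right by d1 = 14/3 → (73/3, 0)
  seg 5: left by d2 = 5 → (58/3, 0)
  seg 6: left by d4 = 11 → (25/3, 0)
  seg 7: up by d1 = 14/3 → (25/3, 14/3)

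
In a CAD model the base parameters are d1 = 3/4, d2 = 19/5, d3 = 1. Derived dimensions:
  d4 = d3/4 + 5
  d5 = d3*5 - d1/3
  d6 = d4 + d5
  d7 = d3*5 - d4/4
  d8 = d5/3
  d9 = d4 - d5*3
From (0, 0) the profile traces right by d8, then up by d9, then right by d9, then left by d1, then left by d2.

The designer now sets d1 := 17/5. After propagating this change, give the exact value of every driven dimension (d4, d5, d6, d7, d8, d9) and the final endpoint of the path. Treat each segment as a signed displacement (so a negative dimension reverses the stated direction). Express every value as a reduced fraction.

Apply edit: d1 := 17/5
  d4 = d3/4 + 5 = 21/4
  d5 = d3*5 - d1/3 = 58/15
  d6 = d4 + d5 = 547/60
  d7 = d3*5 - d4/4 = 59/16
  d8 = d5/3 = 58/45
  d9 = d4 - d5*3 = -127/20
Walk from origin (0, 0):
  seg 1: right by d8 = 58/45 → (58/45, 0)
  seg 2: up by d9 = -127/20 → (58/45, -127/20)
  seg 3: right by d9 = -127/20 → (-911/180, -127/20)
  seg 4: left by d1 = 17/5 → (-1523/180, -127/20)
  seg 5: left by d2 = 19/5 → (-2207/180, -127/20)

d4 = 21/4
d5 = 58/15
d6 = 547/60
d7 = 59/16
d8 = 58/45
d9 = -127/20
endpoint = (-2207/180, -127/20)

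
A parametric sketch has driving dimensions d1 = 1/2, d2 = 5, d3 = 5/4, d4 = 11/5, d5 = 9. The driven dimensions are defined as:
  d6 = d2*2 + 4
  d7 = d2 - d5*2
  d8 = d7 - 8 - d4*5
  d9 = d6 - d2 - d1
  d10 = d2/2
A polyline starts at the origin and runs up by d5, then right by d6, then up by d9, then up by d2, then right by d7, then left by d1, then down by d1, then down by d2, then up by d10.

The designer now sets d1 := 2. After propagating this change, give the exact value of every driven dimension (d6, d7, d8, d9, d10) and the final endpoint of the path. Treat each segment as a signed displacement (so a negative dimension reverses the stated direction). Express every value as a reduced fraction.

d6 = 14
d7 = -13
d8 = -32
d9 = 7
d10 = 5/2
endpoint = (-1, 33/2)

Apply edit: d1 := 2
  d6 = d2*2 + 4 = 14
  d7 = d2 - d5*2 = -13
  d8 = d7 - 8 - d4*5 = -32
  d9 = d6 - d2 - d1 = 7
  d10 = d2/2 = 5/2
Walk from origin (0, 0):
  seg 1: up by d5 = 9 → (0, 9)
  seg 2: right by d6 = 14 → (14, 9)
  seg 3: up by d9 = 7 → (14, 16)
  seg 4: up by d2 = 5 → (14, 21)
  seg 5: right by d7 = -13 → (1, 21)
  seg 6: left by d1 = 2 → (-1, 21)
  seg 7: down by d1 = 2 → (-1, 19)
  seg 8: down by d2 = 5 → (-1, 14)
  seg 9: up by d10 = 5/2 → (-1, 33/2)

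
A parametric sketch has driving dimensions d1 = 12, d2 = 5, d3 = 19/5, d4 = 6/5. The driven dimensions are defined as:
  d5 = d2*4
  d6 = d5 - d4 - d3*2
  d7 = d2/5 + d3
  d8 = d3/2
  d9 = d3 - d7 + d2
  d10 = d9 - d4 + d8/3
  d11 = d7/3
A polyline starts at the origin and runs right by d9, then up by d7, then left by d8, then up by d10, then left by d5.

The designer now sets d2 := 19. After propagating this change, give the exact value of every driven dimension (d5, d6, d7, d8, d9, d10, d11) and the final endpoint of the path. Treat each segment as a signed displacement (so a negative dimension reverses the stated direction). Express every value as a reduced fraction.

d5 = 76
d6 = 336/5
d7 = 38/5
d8 = 19/10
d9 = 76/5
d10 = 439/30
d11 = 38/15
endpoint = (-627/10, 667/30)

Apply edit: d2 := 19
  d5 = d2*4 = 76
  d6 = d5 - d4 - d3*2 = 336/5
  d7 = d2/5 + d3 = 38/5
  d8 = d3/2 = 19/10
  d9 = d3 - d7 + d2 = 76/5
  d10 = d9 - d4 + d8/3 = 439/30
  d11 = d7/3 = 38/15
Walk from origin (0, 0):
  seg 1: right by d9 = 76/5 → (76/5, 0)
  seg 2: up by d7 = 38/5 → (76/5, 38/5)
  seg 3: left by d8 = 19/10 → (133/10, 38/5)
  seg 4: up by d10 = 439/30 → (133/10, 667/30)
  seg 5: left by d5 = 76 → (-627/10, 667/30)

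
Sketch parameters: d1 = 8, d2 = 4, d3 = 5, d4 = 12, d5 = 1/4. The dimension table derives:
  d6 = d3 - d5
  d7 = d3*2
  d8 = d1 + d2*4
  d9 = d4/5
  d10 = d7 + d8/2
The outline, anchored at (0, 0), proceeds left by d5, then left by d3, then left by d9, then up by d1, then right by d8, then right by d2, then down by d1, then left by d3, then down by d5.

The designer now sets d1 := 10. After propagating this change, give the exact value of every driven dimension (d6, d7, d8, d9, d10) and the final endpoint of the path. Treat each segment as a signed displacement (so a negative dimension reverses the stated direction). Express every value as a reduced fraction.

Apply edit: d1 := 10
  d6 = d3 - d5 = 19/4
  d7 = d3*2 = 10
  d8 = d1 + d2*4 = 26
  d9 = d4/5 = 12/5
  d10 = d7 + d8/2 = 23
Walk from origin (0, 0):
  seg 1: left by d5 = 1/4 → (-1/4, 0)
  seg 2: left by d3 = 5 → (-21/4, 0)
  seg 3: left by d9 = 12/5 → (-153/20, 0)
  seg 4: up by d1 = 10 → (-153/20, 10)
  seg 5: right by d8 = 26 → (367/20, 10)
  seg 6: right by d2 = 4 → (447/20, 10)
  seg 7: down by d1 = 10 → (447/20, 0)
  seg 8: left by d3 = 5 → (347/20, 0)
  seg 9: down by d5 = 1/4 → (347/20, -1/4)

d6 = 19/4
d7 = 10
d8 = 26
d9 = 12/5
d10 = 23
endpoint = (347/20, -1/4)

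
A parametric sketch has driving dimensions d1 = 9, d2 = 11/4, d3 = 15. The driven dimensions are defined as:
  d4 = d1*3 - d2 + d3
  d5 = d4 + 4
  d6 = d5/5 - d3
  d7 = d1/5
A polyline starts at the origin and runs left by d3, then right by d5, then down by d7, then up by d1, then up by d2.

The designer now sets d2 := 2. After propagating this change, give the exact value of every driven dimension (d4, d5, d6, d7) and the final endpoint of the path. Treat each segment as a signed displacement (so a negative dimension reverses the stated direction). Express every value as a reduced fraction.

d4 = 40
d5 = 44
d6 = -31/5
d7 = 9/5
endpoint = (29, 46/5)

Apply edit: d2 := 2
  d4 = d1*3 - d2 + d3 = 40
  d5 = d4 + 4 = 44
  d6 = d5/5 - d3 = -31/5
  d7 = d1/5 = 9/5
Walk from origin (0, 0):
  seg 1: left by d3 = 15 → (-15, 0)
  seg 2: right by d5 = 44 → (29, 0)
  seg 3: down by d7 = 9/5 → (29, -9/5)
  seg 4: up by d1 = 9 → (29, 36/5)
  seg 5: up by d2 = 2 → (29, 46/5)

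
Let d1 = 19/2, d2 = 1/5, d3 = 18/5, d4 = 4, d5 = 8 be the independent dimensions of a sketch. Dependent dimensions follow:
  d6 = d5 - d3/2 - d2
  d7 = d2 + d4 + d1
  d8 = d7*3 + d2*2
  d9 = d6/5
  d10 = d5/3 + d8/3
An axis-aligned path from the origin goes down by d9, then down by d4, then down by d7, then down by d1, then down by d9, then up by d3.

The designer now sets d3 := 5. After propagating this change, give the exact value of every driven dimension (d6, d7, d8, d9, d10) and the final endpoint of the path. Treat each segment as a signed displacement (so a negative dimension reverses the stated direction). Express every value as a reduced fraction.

d6 = 53/10
d7 = 137/10
d8 = 83/2
d9 = 53/50
d10 = 33/2
endpoint = (0, -608/25)

Apply edit: d3 := 5
  d6 = d5 - d3/2 - d2 = 53/10
  d7 = d2 + d4 + d1 = 137/10
  d8 = d7*3 + d2*2 = 83/2
  d9 = d6/5 = 53/50
  d10 = d5/3 + d8/3 = 33/2
Walk from origin (0, 0):
  seg 1: down by d9 = 53/50 → (0, -53/50)
  seg 2: down by d4 = 4 → (0, -253/50)
  seg 3: down by d7 = 137/10 → (0, -469/25)
  seg 4: down by d1 = 19/2 → (0, -1413/50)
  seg 5: down by d9 = 53/50 → (0, -733/25)
  seg 6: up by d3 = 5 → (0, -608/25)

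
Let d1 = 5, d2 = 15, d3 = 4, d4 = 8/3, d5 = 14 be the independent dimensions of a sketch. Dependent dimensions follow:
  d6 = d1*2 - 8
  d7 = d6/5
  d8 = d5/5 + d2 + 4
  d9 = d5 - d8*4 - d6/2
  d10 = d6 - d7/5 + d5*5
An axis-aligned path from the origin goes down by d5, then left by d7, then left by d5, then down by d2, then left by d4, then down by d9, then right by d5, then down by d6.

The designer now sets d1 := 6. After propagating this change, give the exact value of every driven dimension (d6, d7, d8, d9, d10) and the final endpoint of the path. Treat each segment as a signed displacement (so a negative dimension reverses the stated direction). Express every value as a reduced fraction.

d6 = 4
d7 = 4/5
d8 = 109/5
d9 = -376/5
d10 = 1846/25
endpoint = (-52/15, 211/5)

Apply edit: d1 := 6
  d6 = d1*2 - 8 = 4
  d7 = d6/5 = 4/5
  d8 = d5/5 + d2 + 4 = 109/5
  d9 = d5 - d8*4 - d6/2 = -376/5
  d10 = d6 - d7/5 + d5*5 = 1846/25
Walk from origin (0, 0):
  seg 1: down by d5 = 14 → (0, -14)
  seg 2: left by d7 = 4/5 → (-4/5, -14)
  seg 3: left by d5 = 14 → (-74/5, -14)
  seg 4: down by d2 = 15 → (-74/5, -29)
  seg 5: left by d4 = 8/3 → (-262/15, -29)
  seg 6: down by d9 = -376/5 → (-262/15, 231/5)
  seg 7: right by d5 = 14 → (-52/15, 231/5)
  seg 8: down by d6 = 4 → (-52/15, 211/5)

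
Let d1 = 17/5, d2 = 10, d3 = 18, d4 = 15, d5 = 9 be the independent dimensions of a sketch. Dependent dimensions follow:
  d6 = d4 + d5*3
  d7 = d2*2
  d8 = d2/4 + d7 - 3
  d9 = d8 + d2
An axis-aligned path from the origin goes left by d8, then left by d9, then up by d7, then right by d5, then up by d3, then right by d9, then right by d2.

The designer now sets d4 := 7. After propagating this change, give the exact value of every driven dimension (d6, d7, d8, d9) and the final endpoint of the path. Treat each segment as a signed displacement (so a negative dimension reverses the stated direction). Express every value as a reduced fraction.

d6 = 34
d7 = 20
d8 = 39/2
d9 = 59/2
endpoint = (-1/2, 38)

Apply edit: d4 := 7
  d6 = d4 + d5*3 = 34
  d7 = d2*2 = 20
  d8 = d2/4 + d7 - 3 = 39/2
  d9 = d8 + d2 = 59/2
Walk from origin (0, 0):
  seg 1: left by d8 = 39/2 → (-39/2, 0)
  seg 2: left by d9 = 59/2 → (-49, 0)
  seg 3: up by d7 = 20 → (-49, 20)
  seg 4: right by d5 = 9 → (-40, 20)
  seg 5: up by d3 = 18 → (-40, 38)
  seg 6: right by d9 = 59/2 → (-21/2, 38)
  seg 7: right by d2 = 10 → (-1/2, 38)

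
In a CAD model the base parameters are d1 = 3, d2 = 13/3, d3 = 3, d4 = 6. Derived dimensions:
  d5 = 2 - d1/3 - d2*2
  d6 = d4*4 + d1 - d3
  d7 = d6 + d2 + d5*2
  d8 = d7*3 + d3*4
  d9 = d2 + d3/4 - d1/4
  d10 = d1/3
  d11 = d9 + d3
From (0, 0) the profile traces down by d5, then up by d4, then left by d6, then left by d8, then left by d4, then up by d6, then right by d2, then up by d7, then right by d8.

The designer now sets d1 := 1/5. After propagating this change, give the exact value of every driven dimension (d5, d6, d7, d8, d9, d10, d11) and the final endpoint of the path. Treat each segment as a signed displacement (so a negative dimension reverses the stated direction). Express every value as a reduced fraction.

Apply edit: d1 := 1/5
  d5 = 2 - d1/3 - d2*2 = -101/15
  d6 = d4*4 + d1 - d3 = 106/5
  d7 = d6 + d2 + d5*2 = 181/15
  d8 = d7*3 + d3*4 = 241/5
  d9 = d2 + d3/4 - d1/4 = 151/30
  d10 = d1/3 = 1/15
  d11 = d9 + d3 = 241/30
Walk from origin (0, 0):
  seg 1: down by d5 = -101/15 → (0, 101/15)
  seg 2: up by d4 = 6 → (0, 191/15)
  seg 3: left by d6 = 106/5 → (-106/5, 191/15)
  seg 4: left by d8 = 241/5 → (-347/5, 191/15)
  seg 5: left by d4 = 6 → (-377/5, 191/15)
  seg 6: up by d6 = 106/5 → (-377/5, 509/15)
  seg 7: right by d2 = 13/3 → (-1066/15, 509/15)
  seg 8: up by d7 = 181/15 → (-1066/15, 46)
  seg 9: right by d8 = 241/5 → (-343/15, 46)

d5 = -101/15
d6 = 106/5
d7 = 181/15
d8 = 241/5
d9 = 151/30
d10 = 1/15
d11 = 241/30
endpoint = (-343/15, 46)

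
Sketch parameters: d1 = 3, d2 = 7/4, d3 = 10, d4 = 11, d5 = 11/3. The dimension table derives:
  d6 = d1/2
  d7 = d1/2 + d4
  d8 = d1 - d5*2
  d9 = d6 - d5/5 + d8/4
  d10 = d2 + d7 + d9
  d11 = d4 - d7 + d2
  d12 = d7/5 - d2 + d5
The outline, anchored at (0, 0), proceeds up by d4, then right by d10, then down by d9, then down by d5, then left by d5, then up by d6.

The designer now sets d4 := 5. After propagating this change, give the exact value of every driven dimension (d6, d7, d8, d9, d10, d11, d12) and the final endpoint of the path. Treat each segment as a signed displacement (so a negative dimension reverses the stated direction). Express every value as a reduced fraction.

d6 = 3/2
d7 = 13/2
d8 = -13/3
d9 = -19/60
d10 = 119/15
d11 = 1/4
d12 = 193/60
endpoint = (64/15, 63/20)

Apply edit: d4 := 5
  d6 = d1/2 = 3/2
  d7 = d1/2 + d4 = 13/2
  d8 = d1 - d5*2 = -13/3
  d9 = d6 - d5/5 + d8/4 = -19/60
  d10 = d2 + d7 + d9 = 119/15
  d11 = d4 - d7 + d2 = 1/4
  d12 = d7/5 - d2 + d5 = 193/60
Walk from origin (0, 0):
  seg 1: up by d4 = 5 → (0, 5)
  seg 2: right by d10 = 119/15 → (119/15, 5)
  seg 3: down by d9 = -19/60 → (119/15, 319/60)
  seg 4: down by d5 = 11/3 → (119/15, 33/20)
  seg 5: left by d5 = 11/3 → (64/15, 33/20)
  seg 6: up by d6 = 3/2 → (64/15, 63/20)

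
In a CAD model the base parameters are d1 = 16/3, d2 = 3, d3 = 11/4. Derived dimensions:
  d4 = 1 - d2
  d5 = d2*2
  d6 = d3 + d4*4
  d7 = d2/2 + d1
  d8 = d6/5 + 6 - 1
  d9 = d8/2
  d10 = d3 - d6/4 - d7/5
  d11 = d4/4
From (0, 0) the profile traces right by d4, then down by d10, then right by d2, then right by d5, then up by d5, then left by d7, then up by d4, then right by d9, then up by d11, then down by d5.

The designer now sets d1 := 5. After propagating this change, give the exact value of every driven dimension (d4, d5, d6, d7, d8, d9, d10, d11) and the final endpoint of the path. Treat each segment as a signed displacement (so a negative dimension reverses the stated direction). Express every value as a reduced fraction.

Apply edit: d1 := 5
  d4 = 1 - d2 = -2
  d5 = d2*2 = 6
  d6 = d3 + d4*4 = -21/4
  d7 = d2/2 + d1 = 13/2
  d8 = d6/5 + 6 - 1 = 79/20
  d9 = d8/2 = 79/40
  d10 = d3 - d6/4 - d7/5 = 221/80
  d11 = d4/4 = -1/2
Walk from origin (0, 0):
  seg 1: right by d4 = -2 → (-2, 0)
  seg 2: down by d10 = 221/80 → (-2, -221/80)
  seg 3: right by d2 = 3 → (1, -221/80)
  seg 4: right by d5 = 6 → (7, -221/80)
  seg 5: up by d5 = 6 → (7, 259/80)
  seg 6: left by d7 = 13/2 → (1/2, 259/80)
  seg 7: up by d4 = -2 → (1/2, 99/80)
  seg 8: right by d9 = 79/40 → (99/40, 99/80)
  seg 9: up by d11 = -1/2 → (99/40, 59/80)
  seg 10: down by d5 = 6 → (99/40, -421/80)

d4 = -2
d5 = 6
d6 = -21/4
d7 = 13/2
d8 = 79/20
d9 = 79/40
d10 = 221/80
d11 = -1/2
endpoint = (99/40, -421/80)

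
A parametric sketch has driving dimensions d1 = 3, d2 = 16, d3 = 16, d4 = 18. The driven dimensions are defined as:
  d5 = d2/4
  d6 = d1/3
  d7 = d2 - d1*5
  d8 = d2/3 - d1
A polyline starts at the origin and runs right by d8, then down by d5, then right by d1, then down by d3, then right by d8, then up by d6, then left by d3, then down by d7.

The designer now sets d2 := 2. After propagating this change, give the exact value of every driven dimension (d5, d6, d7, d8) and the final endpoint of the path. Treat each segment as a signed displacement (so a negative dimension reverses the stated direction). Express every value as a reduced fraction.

Apply edit: d2 := 2
  d5 = d2/4 = 1/2
  d6 = d1/3 = 1
  d7 = d2 - d1*5 = -13
  d8 = d2/3 - d1 = -7/3
Walk from origin (0, 0):
  seg 1: right by d8 = -7/3 → (-7/3, 0)
  seg 2: down by d5 = 1/2 → (-7/3, -1/2)
  seg 3: right by d1 = 3 → (2/3, -1/2)
  seg 4: down by d3 = 16 → (2/3, -33/2)
  seg 5: right by d8 = -7/3 → (-5/3, -33/2)
  seg 6: up by d6 = 1 → (-5/3, -31/2)
  seg 7: left by d3 = 16 → (-53/3, -31/2)
  seg 8: down by d7 = -13 → (-53/3, -5/2)

d5 = 1/2
d6 = 1
d7 = -13
d8 = -7/3
endpoint = (-53/3, -5/2)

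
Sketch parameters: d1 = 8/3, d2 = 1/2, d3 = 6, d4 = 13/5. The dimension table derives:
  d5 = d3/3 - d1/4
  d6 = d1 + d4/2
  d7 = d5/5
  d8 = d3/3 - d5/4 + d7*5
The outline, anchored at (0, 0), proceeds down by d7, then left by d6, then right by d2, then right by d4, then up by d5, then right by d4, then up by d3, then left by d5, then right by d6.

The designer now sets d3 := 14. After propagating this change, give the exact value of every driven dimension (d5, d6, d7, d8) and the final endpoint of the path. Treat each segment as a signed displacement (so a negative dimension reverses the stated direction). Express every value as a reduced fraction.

Apply edit: d3 := 14
  d5 = d3/3 - d1/4 = 4
  d6 = d1 + d4/2 = 119/30
  d7 = d5/5 = 4/5
  d8 = d3/3 - d5/4 + d7*5 = 23/3
Walk from origin (0, 0):
  seg 1: down by d7 = 4/5 → (0, -4/5)
  seg 2: left by d6 = 119/30 → (-119/30, -4/5)
  seg 3: right by d2 = 1/2 → (-52/15, -4/5)
  seg 4: right by d4 = 13/5 → (-13/15, -4/5)
  seg 5: up by d5 = 4 → (-13/15, 16/5)
  seg 6: right by d4 = 13/5 → (26/15, 16/5)
  seg 7: up by d3 = 14 → (26/15, 86/5)
  seg 8: left by d5 = 4 → (-34/15, 86/5)
  seg 9: right by d6 = 119/30 → (17/10, 86/5)

d5 = 4
d6 = 119/30
d7 = 4/5
d8 = 23/3
endpoint = (17/10, 86/5)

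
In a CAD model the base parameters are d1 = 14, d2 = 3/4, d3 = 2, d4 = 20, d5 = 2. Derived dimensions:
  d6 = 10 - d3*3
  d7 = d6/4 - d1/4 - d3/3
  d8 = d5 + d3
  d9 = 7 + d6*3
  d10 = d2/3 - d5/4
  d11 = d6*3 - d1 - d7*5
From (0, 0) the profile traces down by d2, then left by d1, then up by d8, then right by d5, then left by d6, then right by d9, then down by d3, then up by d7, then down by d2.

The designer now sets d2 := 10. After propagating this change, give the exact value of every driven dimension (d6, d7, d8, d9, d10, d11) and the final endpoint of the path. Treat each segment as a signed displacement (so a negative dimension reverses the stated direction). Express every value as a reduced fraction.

d6 = 4
d7 = -19/6
d8 = 4
d9 = 19
d10 = 17/6
d11 = 83/6
endpoint = (3, -127/6)

Apply edit: d2 := 10
  d6 = 10 - d3*3 = 4
  d7 = d6/4 - d1/4 - d3/3 = -19/6
  d8 = d5 + d3 = 4
  d9 = 7 + d6*3 = 19
  d10 = d2/3 - d5/4 = 17/6
  d11 = d6*3 - d1 - d7*5 = 83/6
Walk from origin (0, 0):
  seg 1: down by d2 = 10 → (0, -10)
  seg 2: left by d1 = 14 → (-14, -10)
  seg 3: up by d8 = 4 → (-14, -6)
  seg 4: right by d5 = 2 → (-12, -6)
  seg 5: left by d6 = 4 → (-16, -6)
  seg 6: right by d9 = 19 → (3, -6)
  seg 7: down by d3 = 2 → (3, -8)
  seg 8: up by d7 = -19/6 → (3, -67/6)
  seg 9: down by d2 = 10 → (3, -127/6)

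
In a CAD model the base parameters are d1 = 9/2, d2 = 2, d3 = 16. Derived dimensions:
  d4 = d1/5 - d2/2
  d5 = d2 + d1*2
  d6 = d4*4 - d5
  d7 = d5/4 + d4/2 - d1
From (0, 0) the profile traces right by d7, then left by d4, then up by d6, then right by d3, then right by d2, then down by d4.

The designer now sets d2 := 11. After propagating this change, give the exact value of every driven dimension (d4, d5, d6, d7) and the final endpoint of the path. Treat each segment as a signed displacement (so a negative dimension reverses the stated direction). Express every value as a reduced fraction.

d4 = -23/5
d5 = 20
d6 = -192/5
d7 = -9/5
endpoint = (149/5, -169/5)

Apply edit: d2 := 11
  d4 = d1/5 - d2/2 = -23/5
  d5 = d2 + d1*2 = 20
  d6 = d4*4 - d5 = -192/5
  d7 = d5/4 + d4/2 - d1 = -9/5
Walk from origin (0, 0):
  seg 1: right by d7 = -9/5 → (-9/5, 0)
  seg 2: left by d4 = -23/5 → (14/5, 0)
  seg 3: up by d6 = -192/5 → (14/5, -192/5)
  seg 4: right by d3 = 16 → (94/5, -192/5)
  seg 5: right by d2 = 11 → (149/5, -192/5)
  seg 6: down by d4 = -23/5 → (149/5, -169/5)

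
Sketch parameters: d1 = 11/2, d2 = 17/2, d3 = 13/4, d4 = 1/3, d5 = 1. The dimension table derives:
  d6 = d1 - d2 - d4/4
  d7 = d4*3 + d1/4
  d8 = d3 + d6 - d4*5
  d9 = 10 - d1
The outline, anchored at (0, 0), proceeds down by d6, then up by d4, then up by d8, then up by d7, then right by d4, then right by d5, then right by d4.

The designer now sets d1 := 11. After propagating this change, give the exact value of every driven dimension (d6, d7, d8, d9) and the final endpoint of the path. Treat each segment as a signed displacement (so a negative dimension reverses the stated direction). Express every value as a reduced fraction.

d6 = 29/12
d7 = 15/4
d8 = 4
d9 = -1
endpoint = (5/3, 17/3)

Apply edit: d1 := 11
  d6 = d1 - d2 - d4/4 = 29/12
  d7 = d4*3 + d1/4 = 15/4
  d8 = d3 + d6 - d4*5 = 4
  d9 = 10 - d1 = -1
Walk from origin (0, 0):
  seg 1: down by d6 = 29/12 → (0, -29/12)
  seg 2: up by d4 = 1/3 → (0, -25/12)
  seg 3: up by d8 = 4 → (0, 23/12)
  seg 4: up by d7 = 15/4 → (0, 17/3)
  seg 5: right by d4 = 1/3 → (1/3, 17/3)
  seg 6: right by d5 = 1 → (4/3, 17/3)
  seg 7: right by d4 = 1/3 → (5/3, 17/3)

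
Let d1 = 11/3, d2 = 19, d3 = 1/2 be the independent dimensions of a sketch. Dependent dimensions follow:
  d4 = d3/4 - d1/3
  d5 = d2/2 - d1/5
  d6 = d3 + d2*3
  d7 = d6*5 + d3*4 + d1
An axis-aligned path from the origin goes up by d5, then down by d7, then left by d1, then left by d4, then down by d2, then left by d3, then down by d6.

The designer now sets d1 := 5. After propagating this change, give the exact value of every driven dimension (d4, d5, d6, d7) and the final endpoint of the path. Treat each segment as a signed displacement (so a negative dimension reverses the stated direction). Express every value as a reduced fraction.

Apply edit: d1 := 5
  d4 = d3/4 - d1/3 = -37/24
  d5 = d2/2 - d1/5 = 17/2
  d6 = d3 + d2*3 = 115/2
  d7 = d6*5 + d3*4 + d1 = 589/2
Walk from origin (0, 0):
  seg 1: up by d5 = 17/2 → (0, 17/2)
  seg 2: down by d7 = 589/2 → (0, -286)
  seg 3: left by d1 = 5 → (-5, -286)
  seg 4: left by d4 = -37/24 → (-83/24, -286)
  seg 5: down by d2 = 19 → (-83/24, -305)
  seg 6: left by d3 = 1/2 → (-95/24, -305)
  seg 7: down by d6 = 115/2 → (-95/24, -725/2)

d4 = -37/24
d5 = 17/2
d6 = 115/2
d7 = 589/2
endpoint = (-95/24, -725/2)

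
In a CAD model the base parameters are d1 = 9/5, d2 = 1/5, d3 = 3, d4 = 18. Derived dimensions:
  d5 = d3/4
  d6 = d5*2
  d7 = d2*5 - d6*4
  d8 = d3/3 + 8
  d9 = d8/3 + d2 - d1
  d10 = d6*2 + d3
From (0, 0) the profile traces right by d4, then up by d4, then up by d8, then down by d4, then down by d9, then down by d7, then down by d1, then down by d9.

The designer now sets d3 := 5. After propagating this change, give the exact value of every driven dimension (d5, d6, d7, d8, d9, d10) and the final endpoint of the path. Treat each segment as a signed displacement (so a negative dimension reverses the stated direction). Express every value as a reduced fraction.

Apply edit: d3 := 5
  d5 = d3/4 = 5/4
  d6 = d5*2 = 5/2
  d7 = d2*5 - d6*4 = -9
  d8 = d3/3 + 8 = 29/3
  d9 = d8/3 + d2 - d1 = 73/45
  d10 = d6*2 + d3 = 10
Walk from origin (0, 0):
  seg 1: right by d4 = 18 → (18, 0)
  seg 2: up by d4 = 18 → (18, 18)
  seg 3: up by d8 = 29/3 → (18, 83/3)
  seg 4: down by d4 = 18 → (18, 29/3)
  seg 5: down by d9 = 73/45 → (18, 362/45)
  seg 6: down by d7 = -9 → (18, 767/45)
  seg 7: down by d1 = 9/5 → (18, 686/45)
  seg 8: down by d9 = 73/45 → (18, 613/45)

d5 = 5/4
d6 = 5/2
d7 = -9
d8 = 29/3
d9 = 73/45
d10 = 10
endpoint = (18, 613/45)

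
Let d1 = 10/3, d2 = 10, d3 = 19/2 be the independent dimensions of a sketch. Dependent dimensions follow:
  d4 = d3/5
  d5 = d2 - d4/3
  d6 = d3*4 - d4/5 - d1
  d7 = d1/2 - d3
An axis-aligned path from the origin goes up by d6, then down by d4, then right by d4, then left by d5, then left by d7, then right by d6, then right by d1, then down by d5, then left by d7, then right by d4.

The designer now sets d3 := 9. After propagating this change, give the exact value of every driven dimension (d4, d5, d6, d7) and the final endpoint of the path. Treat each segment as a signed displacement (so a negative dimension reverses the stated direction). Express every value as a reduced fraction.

Apply edit: d3 := 9
  d4 = d3/5 = 9/5
  d5 = d2 - d4/3 = 47/5
  d6 = d3*4 - d4/5 - d1 = 2423/75
  d7 = d1/2 - d3 = -22/3
Walk from origin (0, 0):
  seg 1: up by d6 = 2423/75 → (0, 2423/75)
  seg 2: down by d4 = 9/5 → (0, 2288/75)
  seg 3: right by d4 = 9/5 → (9/5, 2288/75)
  seg 4: left by d5 = 47/5 → (-38/5, 2288/75)
  seg 5: left by d7 = -22/3 → (-4/15, 2288/75)
  seg 6: right by d6 = 2423/75 → (801/25, 2288/75)
  seg 7: right by d1 = 10/3 → (2653/75, 2288/75)
  seg 8: down by d5 = 47/5 → (2653/75, 1583/75)
  seg 9: left by d7 = -22/3 → (3203/75, 1583/75)
  seg 10: right by d4 = 9/5 → (3338/75, 1583/75)

d4 = 9/5
d5 = 47/5
d6 = 2423/75
d7 = -22/3
endpoint = (3338/75, 1583/75)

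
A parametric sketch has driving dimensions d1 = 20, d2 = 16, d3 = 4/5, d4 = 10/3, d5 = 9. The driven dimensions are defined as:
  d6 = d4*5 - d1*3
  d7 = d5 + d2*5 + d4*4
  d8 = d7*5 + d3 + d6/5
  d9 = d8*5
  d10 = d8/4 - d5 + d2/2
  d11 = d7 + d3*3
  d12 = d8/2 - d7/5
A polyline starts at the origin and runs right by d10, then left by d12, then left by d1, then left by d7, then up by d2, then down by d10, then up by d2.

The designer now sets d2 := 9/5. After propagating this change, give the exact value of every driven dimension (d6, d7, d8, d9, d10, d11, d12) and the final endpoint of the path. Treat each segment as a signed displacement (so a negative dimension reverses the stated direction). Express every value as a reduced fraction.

Apply edit: d2 := 9/5
  d6 = d4*5 - d1*3 = -130/3
  d7 = d5 + d2*5 + d4*4 = 94/3
  d8 = d7*5 + d3 + d6/5 = 744/5
  d9 = d8*5 = 744
  d10 = d8/4 - d5 + d2/2 = 291/10
  d11 = d7 + d3*3 = 506/15
  d12 = d8/2 - d7/5 = 1022/15
Walk from origin (0, 0):
  seg 1: right by d10 = 291/10 → (291/10, 0)
  seg 2: left by d12 = 1022/15 → (-1171/30, 0)
  seg 3: left by d1 = 20 → (-1771/30, 0)
  seg 4: left by d7 = 94/3 → (-2711/30, 0)
  seg 5: up by d2 = 9/5 → (-2711/30, 9/5)
  seg 6: down by d10 = 291/10 → (-2711/30, -273/10)
  seg 7: up by d2 = 9/5 → (-2711/30, -51/2)

d6 = -130/3
d7 = 94/3
d8 = 744/5
d9 = 744
d10 = 291/10
d11 = 506/15
d12 = 1022/15
endpoint = (-2711/30, -51/2)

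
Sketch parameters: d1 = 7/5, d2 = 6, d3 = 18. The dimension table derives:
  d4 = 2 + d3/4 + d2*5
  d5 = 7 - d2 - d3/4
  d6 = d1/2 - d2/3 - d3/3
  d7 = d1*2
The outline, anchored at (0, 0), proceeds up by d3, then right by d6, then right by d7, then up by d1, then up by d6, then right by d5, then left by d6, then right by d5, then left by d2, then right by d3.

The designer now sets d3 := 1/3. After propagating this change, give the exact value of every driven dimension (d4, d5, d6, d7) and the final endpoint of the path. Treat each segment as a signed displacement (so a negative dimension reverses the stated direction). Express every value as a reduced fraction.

Apply edit: d3 := 1/3
  d4 = 2 + d3/4 + d2*5 = 385/12
  d5 = 7 - d2 - d3/4 = 11/12
  d6 = d1/2 - d2/3 - d3/3 = -127/90
  d7 = d1*2 = 14/5
Walk from origin (0, 0):
  seg 1: up by d3 = 1/3 → (0, 1/3)
  seg 2: right by d6 = -127/90 → (-127/90, 1/3)
  seg 3: right by d7 = 14/5 → (25/18, 1/3)
  seg 4: up by d1 = 7/5 → (25/18, 26/15)
  seg 5: up by d6 = -127/90 → (25/18, 29/90)
  seg 6: right by d5 = 11/12 → (83/36, 29/90)
  seg 7: left by d6 = -127/90 → (223/60, 29/90)
  seg 8: right by d5 = 11/12 → (139/30, 29/90)
  seg 9: left by d2 = 6 → (-41/30, 29/90)
  seg 10: right by d3 = 1/3 → (-31/30, 29/90)

d4 = 385/12
d5 = 11/12
d6 = -127/90
d7 = 14/5
endpoint = (-31/30, 29/90)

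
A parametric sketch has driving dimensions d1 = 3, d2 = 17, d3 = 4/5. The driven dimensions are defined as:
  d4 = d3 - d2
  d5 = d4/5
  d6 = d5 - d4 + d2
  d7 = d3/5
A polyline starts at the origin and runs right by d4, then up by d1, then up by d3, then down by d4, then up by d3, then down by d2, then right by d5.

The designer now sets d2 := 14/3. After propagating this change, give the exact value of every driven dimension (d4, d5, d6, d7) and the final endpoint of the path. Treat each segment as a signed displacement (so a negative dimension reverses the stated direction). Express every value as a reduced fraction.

Apply edit: d2 := 14/3
  d4 = d3 - d2 = -58/15
  d5 = d4/5 = -58/75
  d6 = d5 - d4 + d2 = 194/25
  d7 = d3/5 = 4/25
Walk from origin (0, 0):
  seg 1: right by d4 = -58/15 → (-58/15, 0)
  seg 2: up by d1 = 3 → (-58/15, 3)
  seg 3: up by d3 = 4/5 → (-58/15, 19/5)
  seg 4: down by d4 = -58/15 → (-58/15, 23/3)
  seg 5: up by d3 = 4/5 → (-58/15, 127/15)
  seg 6: down by d2 = 14/3 → (-58/15, 19/5)
  seg 7: right by d5 = -58/75 → (-116/25, 19/5)

d4 = -58/15
d5 = -58/75
d6 = 194/25
d7 = 4/25
endpoint = (-116/25, 19/5)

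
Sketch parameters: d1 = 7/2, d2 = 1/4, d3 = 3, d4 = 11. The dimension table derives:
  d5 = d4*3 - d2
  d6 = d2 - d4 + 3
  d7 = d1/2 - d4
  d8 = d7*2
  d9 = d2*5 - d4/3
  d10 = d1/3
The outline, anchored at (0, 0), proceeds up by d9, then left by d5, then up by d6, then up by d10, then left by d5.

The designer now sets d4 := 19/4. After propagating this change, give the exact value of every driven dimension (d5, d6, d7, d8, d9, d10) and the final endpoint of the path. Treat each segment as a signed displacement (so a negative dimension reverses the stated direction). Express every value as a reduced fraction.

d5 = 14
d6 = -3/2
d7 = -3
d8 = -6
d9 = -1/3
d10 = 7/6
endpoint = (-28, -2/3)

Apply edit: d4 := 19/4
  d5 = d4*3 - d2 = 14
  d6 = d2 - d4 + 3 = -3/2
  d7 = d1/2 - d4 = -3
  d8 = d7*2 = -6
  d9 = d2*5 - d4/3 = -1/3
  d10 = d1/3 = 7/6
Walk from origin (0, 0):
  seg 1: up by d9 = -1/3 → (0, -1/3)
  seg 2: left by d5 = 14 → (-14, -1/3)
  seg 3: up by d6 = -3/2 → (-14, -11/6)
  seg 4: up by d10 = 7/6 → (-14, -2/3)
  seg 5: left by d5 = 14 → (-28, -2/3)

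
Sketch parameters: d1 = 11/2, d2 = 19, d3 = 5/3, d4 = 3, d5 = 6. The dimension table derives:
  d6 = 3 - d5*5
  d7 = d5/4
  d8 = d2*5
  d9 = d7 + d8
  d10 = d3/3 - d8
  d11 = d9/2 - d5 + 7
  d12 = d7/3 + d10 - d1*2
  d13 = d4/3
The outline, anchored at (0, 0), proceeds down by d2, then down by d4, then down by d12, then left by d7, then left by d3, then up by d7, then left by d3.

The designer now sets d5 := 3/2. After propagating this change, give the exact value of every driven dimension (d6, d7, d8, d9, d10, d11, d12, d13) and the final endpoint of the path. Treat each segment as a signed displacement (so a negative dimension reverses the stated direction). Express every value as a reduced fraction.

Apply edit: d5 := 3/2
  d6 = 3 - d5*5 = -9/2
  d7 = d5/4 = 3/8
  d8 = d2*5 = 95
  d9 = d7 + d8 = 763/8
  d10 = d3/3 - d8 = -850/9
  d11 = d9/2 - d5 + 7 = 851/16
  d12 = d7/3 + d10 - d1*2 = -7583/72
  d13 = d4/3 = 1
Walk from origin (0, 0):
  seg 1: down by d2 = 19 → (0, -19)
  seg 2: down by d4 = 3 → (0, -22)
  seg 3: down by d12 = -7583/72 → (0, 5999/72)
  seg 4: left by d7 = 3/8 → (-3/8, 5999/72)
  seg 5: left by d3 = 5/3 → (-49/24, 5999/72)
  seg 6: up by d7 = 3/8 → (-49/24, 3013/36)
  seg 7: left by d3 = 5/3 → (-89/24, 3013/36)

d6 = -9/2
d7 = 3/8
d8 = 95
d9 = 763/8
d10 = -850/9
d11 = 851/16
d12 = -7583/72
d13 = 1
endpoint = (-89/24, 3013/36)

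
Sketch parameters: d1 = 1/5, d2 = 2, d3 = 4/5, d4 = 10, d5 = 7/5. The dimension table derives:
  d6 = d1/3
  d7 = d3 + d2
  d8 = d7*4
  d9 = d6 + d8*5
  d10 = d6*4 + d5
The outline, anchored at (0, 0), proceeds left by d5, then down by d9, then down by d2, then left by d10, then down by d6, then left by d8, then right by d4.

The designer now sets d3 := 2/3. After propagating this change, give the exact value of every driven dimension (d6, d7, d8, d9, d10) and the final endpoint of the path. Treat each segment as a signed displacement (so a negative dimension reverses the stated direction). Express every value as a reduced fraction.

d6 = 1/15
d7 = 8/3
d8 = 32/3
d9 = 267/5
d10 = 5/3
endpoint = (-56/15, -832/15)

Apply edit: d3 := 2/3
  d6 = d1/3 = 1/15
  d7 = d3 + d2 = 8/3
  d8 = d7*4 = 32/3
  d9 = d6 + d8*5 = 267/5
  d10 = d6*4 + d5 = 5/3
Walk from origin (0, 0):
  seg 1: left by d5 = 7/5 → (-7/5, 0)
  seg 2: down by d9 = 267/5 → (-7/5, -267/5)
  seg 3: down by d2 = 2 → (-7/5, -277/5)
  seg 4: left by d10 = 5/3 → (-46/15, -277/5)
  seg 5: down by d6 = 1/15 → (-46/15, -832/15)
  seg 6: left by d8 = 32/3 → (-206/15, -832/15)
  seg 7: right by d4 = 10 → (-56/15, -832/15)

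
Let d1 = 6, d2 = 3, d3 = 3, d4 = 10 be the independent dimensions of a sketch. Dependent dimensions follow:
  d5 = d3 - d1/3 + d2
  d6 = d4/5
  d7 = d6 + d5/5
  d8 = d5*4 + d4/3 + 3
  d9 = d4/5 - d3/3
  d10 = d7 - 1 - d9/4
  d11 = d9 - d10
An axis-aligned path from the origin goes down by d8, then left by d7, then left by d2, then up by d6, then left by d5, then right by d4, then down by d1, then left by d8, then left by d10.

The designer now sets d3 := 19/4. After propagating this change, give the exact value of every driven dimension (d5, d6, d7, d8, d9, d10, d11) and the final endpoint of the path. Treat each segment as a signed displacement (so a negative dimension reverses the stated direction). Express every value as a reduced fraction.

d5 = 23/4
d6 = 2
d7 = 63/20
d8 = 88/3
d9 = 5/12
d10 = 491/240
d11 = -391/240
endpoint = (-7987/240, -100/3)

Apply edit: d3 := 19/4
  d5 = d3 - d1/3 + d2 = 23/4
  d6 = d4/5 = 2
  d7 = d6 + d5/5 = 63/20
  d8 = d5*4 + d4/3 + 3 = 88/3
  d9 = d4/5 - d3/3 = 5/12
  d10 = d7 - 1 - d9/4 = 491/240
  d11 = d9 - d10 = -391/240
Walk from origin (0, 0):
  seg 1: down by d8 = 88/3 → (0, -88/3)
  seg 2: left by d7 = 63/20 → (-63/20, -88/3)
  seg 3: left by d2 = 3 → (-123/20, -88/3)
  seg 4: up by d6 = 2 → (-123/20, -82/3)
  seg 5: left by d5 = 23/4 → (-119/10, -82/3)
  seg 6: right by d4 = 10 → (-19/10, -82/3)
  seg 7: down by d1 = 6 → (-19/10, -100/3)
  seg 8: left by d8 = 88/3 → (-937/30, -100/3)
  seg 9: left by d10 = 491/240 → (-7987/240, -100/3)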